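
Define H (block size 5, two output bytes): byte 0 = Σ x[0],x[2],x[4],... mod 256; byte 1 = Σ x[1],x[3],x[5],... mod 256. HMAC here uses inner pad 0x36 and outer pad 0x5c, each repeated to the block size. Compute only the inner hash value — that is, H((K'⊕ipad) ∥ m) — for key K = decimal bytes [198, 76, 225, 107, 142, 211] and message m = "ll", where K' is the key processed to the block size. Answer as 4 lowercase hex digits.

db5e

Key decimal bytes [198, 76, 225, 107, 142, 211] = c6 4c e1 6b 8e d3 is 6 bytes > B = 5, so hash it first: H(key) = 35 8a, then zero-pad to 5 bytes: K' = 35 8a 00 00 00.
K' ⊕ ipad = 03 bc 36 36 36.
Inner input = 03 bc 36 36 36 ∥ 6c 6c.
Inner hash: even-index sum = 219 mod 256 = 219; odd-index sum = 350 mod 256 = 94 → db 5e.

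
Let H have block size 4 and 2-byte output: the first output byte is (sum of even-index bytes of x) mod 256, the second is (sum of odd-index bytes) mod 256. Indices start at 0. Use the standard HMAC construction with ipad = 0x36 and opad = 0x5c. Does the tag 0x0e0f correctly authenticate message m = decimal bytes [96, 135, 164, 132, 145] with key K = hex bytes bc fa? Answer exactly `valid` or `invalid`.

Key hex bytes bc fa is 2 bytes ≤ B = 4; zero-pad to 4 bytes: K' = bc fa 00 00.
K' ⊕ ipad = 8a cc 36 36; K' ⊕ opad = e0 a6 5c 5c.
Inner hash: even-index sum = 597 mod 256 = 85; odd-index sum = 525 mod 256 = 13 → 55 0d.
Outer hash (recomputed tag): even-index sum = 401 mod 256 = 145; odd-index sum = 271 mod 256 = 15 → 91 0f.
Recomputed tag = 910f; claimed = 0e0f → mismatch.

invalid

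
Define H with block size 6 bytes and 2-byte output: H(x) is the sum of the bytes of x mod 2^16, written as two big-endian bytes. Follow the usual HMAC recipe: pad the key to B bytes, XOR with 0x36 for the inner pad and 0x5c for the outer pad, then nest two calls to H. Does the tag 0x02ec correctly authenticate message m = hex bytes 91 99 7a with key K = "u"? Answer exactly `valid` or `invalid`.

Key "u" = 75 is 1 byte ≤ B = 6; zero-pad to 6 bytes: K' = 75 00 00 00 00 00.
K' ⊕ ipad = 43 36 36 36 36 36; K' ⊕ opad = 29 5c 5c 5c 5c 5c.
Inner hash: sum = 67+54+54+54+54+54+145+153+122 = 757 → 02 f5.
Outer hash (recomputed tag): sum = 41+92+92+92+92+92+2+245 = 748 → 02 ec.
Recomputed tag = 02ec; claimed = 02ec → match.

valid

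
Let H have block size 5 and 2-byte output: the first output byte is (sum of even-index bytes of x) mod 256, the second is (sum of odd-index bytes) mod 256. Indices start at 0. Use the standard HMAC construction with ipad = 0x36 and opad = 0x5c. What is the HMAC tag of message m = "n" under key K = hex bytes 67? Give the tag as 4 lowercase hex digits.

cd75

Key hex bytes 67 is 1 byte ≤ B = 5; zero-pad to 5 bytes: K' = 67 00 00 00 00.
K' ⊕ ipad = 51 36 36 36 36.  K' ⊕ opad = 3b 5c 5c 5c 5c.
Inner input = (K'⊕ipad) ∥ m = 51 36 36 36 36 ∥ 6e.
Inner hash: even-index sum = 189 mod 256 = 189; odd-index sum = 218 mod 256 = 218 → bd da.
Outer input = (K'⊕opad) ∥ inner = 3b 5c 5c 5c 5c ∥ bd da.
Outer hash (tag): even-index sum = 461 mod 256 = 205; odd-index sum = 373 mod 256 = 117 → cd 75.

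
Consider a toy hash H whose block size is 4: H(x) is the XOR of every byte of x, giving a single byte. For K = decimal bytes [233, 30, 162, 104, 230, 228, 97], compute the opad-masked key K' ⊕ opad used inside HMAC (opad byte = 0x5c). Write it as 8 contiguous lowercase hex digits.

025c5c5c

Key decimal bytes [233, 30, 162, 104, 230, 228, 97] = e9 1e a2 68 e6 e4 61 is 7 bytes > B = 4, so hash it first: H(key) = 5e, then zero-pad to 4 bytes: K' = 5e 00 00 00.
XOR each byte with 0x5c: 5e⊕5c=02, 00⊕5c=5c, 00⊕5c=5c, 00⊕5c=5c.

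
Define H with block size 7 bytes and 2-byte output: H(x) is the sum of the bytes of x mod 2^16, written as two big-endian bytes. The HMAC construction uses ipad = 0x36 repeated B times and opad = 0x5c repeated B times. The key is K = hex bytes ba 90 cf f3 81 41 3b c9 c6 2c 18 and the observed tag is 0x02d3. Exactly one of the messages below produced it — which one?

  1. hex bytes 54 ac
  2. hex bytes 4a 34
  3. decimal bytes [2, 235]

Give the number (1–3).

Key hex bytes ba 90 cf f3 81 41 3b c9 c6 2c 18 is 11 bytes > B = 7, so hash it first: H(key) = 05 dc, then zero-pad to 7 bytes: K' = 05 dc 00 00 00 00 00.
K' ⊕ ipad = 33 ea 36 36 36 36 36; K' ⊕ opad = 59 80 5c 5c 5c 5c 5c.
m1: inner = H(33 ea 36 36 36 36 36 54 ac) = 03 2b; tag = H(59 80 5c 5c 5c 5c 5c 03 2b) = 02d3 ← matches
m2: inner = H(33 ea 36 36 36 36 36 4a 34) = 02 a9; tag = H(59 80 5c 5c 5c 5c 5c 02 a9) = 0350
m3: inner = H(33 ea 36 36 36 36 36 02 eb) = 03 18; tag = H(59 80 5c 5c 5c 5c 5c 03 18) = 02c0

1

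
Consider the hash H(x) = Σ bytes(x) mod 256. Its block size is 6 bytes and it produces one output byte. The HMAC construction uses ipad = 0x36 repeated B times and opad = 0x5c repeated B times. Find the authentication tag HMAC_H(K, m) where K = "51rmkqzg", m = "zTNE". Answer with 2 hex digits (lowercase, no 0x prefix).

Key "51rmkqzg" = 35 31 72 6d 6b 71 7a 67 is 8 bytes > B = 6, so hash it first: H(key) = 02, then zero-pad to 6 bytes: K' = 02 00 00 00 00 00.
K' ⊕ ipad = 34 36 36 36 36 36.  K' ⊕ opad = 5e 5c 5c 5c 5c 5c.
Inner input = (K'⊕ipad) ∥ m = 34 36 36 36 36 36 ∥ 7a 54 4e 45.
Inner hash: sum = 52+54+54+54+54+54+122+84+78+69 = 675; mod 256 = 163 → a3.
Outer input = (K'⊕opad) ∥ inner = 5e 5c 5c 5c 5c 5c ∥ a3.
Outer hash (tag): sum = 94+92+92+92+92+92+163 = 717; mod 256 = 205 → cd.

cd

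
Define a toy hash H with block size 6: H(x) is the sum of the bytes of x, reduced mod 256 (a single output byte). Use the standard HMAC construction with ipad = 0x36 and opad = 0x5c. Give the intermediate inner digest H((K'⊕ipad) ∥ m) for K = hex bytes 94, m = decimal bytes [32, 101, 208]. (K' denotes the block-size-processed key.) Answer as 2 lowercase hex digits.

05

Key hex bytes 94 is 1 byte ≤ B = 6; zero-pad to 6 bytes: K' = 94 00 00 00 00 00.
K' ⊕ ipad = a2 36 36 36 36 36.
Inner input = a2 36 36 36 36 36 ∥ 20 65 d0.
Inner hash: sum = 162+54+54+54+54+54+32+101+208 = 773; mod 256 = 5 → 05.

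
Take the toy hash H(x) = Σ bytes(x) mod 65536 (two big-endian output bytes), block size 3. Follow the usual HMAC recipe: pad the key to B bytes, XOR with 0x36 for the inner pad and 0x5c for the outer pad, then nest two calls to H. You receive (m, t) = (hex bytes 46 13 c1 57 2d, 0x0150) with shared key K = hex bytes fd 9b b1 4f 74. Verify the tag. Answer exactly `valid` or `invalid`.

valid

Key hex bytes fd 9b b1 4f 74 is 5 bytes > B = 3, so hash it first: H(key) = 03 0c, then zero-pad to 3 bytes: K' = 03 0c 00.
K' ⊕ ipad = 35 3a 36; K' ⊕ opad = 5f 50 5c.
Inner hash: sum = 53+58+54+70+19+193+87+45 = 579 → 02 43.
Outer hash (recomputed tag): sum = 95+80+92+2+67 = 336 → 01 50.
Recomputed tag = 0150; claimed = 0150 → match.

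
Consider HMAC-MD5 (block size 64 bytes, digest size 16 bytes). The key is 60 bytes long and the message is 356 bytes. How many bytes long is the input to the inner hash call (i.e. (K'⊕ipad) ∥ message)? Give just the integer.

Key is 60 ≤ 64 bytes, zero-padded: |K'| = 64.
Inner input = (K'⊕ipad) ∥ m → 64 + 356 = 420 bytes.

420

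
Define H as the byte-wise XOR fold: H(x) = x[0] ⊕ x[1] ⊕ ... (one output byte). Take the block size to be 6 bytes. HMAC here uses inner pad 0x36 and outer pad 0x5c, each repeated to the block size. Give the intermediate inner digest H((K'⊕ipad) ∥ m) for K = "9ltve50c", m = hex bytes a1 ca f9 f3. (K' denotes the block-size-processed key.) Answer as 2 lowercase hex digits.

35

Key "9ltve50c" = 39 6c 74 76 65 35 30 63 is 8 bytes > B = 6, so hash it first: H(key) = 54, then zero-pad to 6 bytes: K' = 54 00 00 00 00 00.
K' ⊕ ipad = 62 36 36 36 36 36.
Inner input = 62 36 36 36 36 36 ∥ a1 ca f9 f3.
Inner hash: XOR 62⊕36⊕36⊕36⊕36⊕36⊕a1⊕ca⊕f9⊕f3 = 35.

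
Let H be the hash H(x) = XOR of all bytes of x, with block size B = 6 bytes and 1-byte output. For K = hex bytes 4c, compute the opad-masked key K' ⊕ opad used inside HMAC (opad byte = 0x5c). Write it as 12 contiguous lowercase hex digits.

Key hex bytes 4c is 1 byte ≤ B = 6; zero-pad to 6 bytes: K' = 4c 00 00 00 00 00.
XOR each byte with 0x5c: 4c⊕5c=10, 00⊕5c=5c, 00⊕5c=5c, 00⊕5c=5c, 00⊕5c=5c, 00⊕5c=5c.

105c5c5c5c5c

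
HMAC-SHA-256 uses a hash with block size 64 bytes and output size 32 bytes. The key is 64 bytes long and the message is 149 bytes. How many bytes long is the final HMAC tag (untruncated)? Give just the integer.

32

The tag is one SHA-256 digest: 32 bytes.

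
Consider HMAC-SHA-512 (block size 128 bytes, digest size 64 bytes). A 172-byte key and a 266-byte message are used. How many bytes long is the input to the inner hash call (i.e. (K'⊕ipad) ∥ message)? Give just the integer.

394

Key is 172 > 128 bytes, so it is hashed to 64 bytes then zero-padded to 128: |K'| = 128.
Inner input = (K'⊕ipad) ∥ m → 128 + 266 = 394 bytes.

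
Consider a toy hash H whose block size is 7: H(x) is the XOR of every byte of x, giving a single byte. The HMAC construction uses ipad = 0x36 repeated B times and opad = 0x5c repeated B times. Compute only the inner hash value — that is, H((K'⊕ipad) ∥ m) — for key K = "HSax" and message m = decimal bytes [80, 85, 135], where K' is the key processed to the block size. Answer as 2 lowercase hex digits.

b6

Key "HSax" = 48 53 61 78 is 4 bytes ≤ B = 7; zero-pad to 7 bytes: K' = 48 53 61 78 00 00 00.
K' ⊕ ipad = 7e 65 57 4e 36 36 36.
Inner input = 7e 65 57 4e 36 36 36 ∥ 50 55 87.
Inner hash: XOR 7e⊕65⊕57⊕4e⊕36⊕36⊕36⊕50⊕55⊕87 = b6.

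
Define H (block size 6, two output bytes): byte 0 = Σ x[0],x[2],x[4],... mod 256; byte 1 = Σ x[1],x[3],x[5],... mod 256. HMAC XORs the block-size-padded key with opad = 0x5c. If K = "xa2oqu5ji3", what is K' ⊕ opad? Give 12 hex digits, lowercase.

Key "xa2oqu5ji3" = 78 61 32 6f 71 75 35 6a 69 33 is 10 bytes > B = 6, so hash it first: H(key) = b9 e2, then zero-pad to 6 bytes: K' = b9 e2 00 00 00 00.
XOR each byte with 0x5c: b9⊕5c=e5, e2⊕5c=be, 00⊕5c=5c, 00⊕5c=5c, 00⊕5c=5c, 00⊕5c=5c.

e5be5c5c5c5c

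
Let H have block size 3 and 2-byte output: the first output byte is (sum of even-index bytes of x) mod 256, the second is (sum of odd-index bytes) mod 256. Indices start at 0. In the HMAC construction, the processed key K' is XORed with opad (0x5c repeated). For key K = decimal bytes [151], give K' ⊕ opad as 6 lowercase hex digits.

cb5c5c

Key decimal bytes [151] = 97 is 1 byte ≤ B = 3; zero-pad to 3 bytes: K' = 97 00 00.
XOR each byte with 0x5c: 97⊕5c=cb, 00⊕5c=5c, 00⊕5c=5c.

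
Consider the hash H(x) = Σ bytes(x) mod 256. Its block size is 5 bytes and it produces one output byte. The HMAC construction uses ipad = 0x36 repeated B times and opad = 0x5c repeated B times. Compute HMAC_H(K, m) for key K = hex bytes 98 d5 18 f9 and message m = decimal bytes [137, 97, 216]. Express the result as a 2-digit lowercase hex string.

Key hex bytes 98 d5 18 f9 is 4 bytes ≤ B = 5; zero-pad to 5 bytes: K' = 98 d5 18 f9 00.
K' ⊕ ipad = ae e3 2e cf 36.  K' ⊕ opad = c4 89 44 a5 5c.
Inner input = (K'⊕ipad) ∥ m = ae e3 2e cf 36 ∥ 89 61 d8.
Inner hash: sum = 174+227+46+207+54+137+97+216 = 1158; mod 256 = 134 → 86.
Outer input = (K'⊕opad) ∥ inner = c4 89 44 a5 5c ∥ 86.
Outer hash (tag): sum = 196+137+68+165+92+134 = 792; mod 256 = 24 → 18.

18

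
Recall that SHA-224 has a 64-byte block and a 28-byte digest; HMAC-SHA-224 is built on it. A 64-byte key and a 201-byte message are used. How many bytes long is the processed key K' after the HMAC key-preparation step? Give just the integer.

Key is 64 ≤ 64 bytes, zero-padded: |K'| = 64.

64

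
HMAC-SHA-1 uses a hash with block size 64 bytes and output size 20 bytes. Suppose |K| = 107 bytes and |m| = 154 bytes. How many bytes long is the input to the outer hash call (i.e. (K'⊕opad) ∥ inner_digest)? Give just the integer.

84

Key is 107 > 64 bytes, so it is hashed to 20 bytes then zero-padded to 64: |K'| = 64.
Outer input = (K'⊕opad) ∥ H(inner) → 64 + 20 = 84 bytes.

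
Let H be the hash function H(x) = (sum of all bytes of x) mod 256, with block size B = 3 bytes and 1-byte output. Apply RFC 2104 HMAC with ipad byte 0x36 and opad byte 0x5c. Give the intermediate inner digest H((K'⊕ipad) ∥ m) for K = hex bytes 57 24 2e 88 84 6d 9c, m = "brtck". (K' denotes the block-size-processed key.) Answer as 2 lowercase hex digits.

Key hex bytes 57 24 2e 88 84 6d 9c is 7 bytes > B = 3, so hash it first: H(key) = be, then zero-pad to 3 bytes: K' = be 00 00.
K' ⊕ ipad = 88 36 36.
Inner input = 88 36 36 ∥ 62 72 74 63 6b.
Inner hash: sum = 136+54+54+98+114+116+99+107 = 778; mod 256 = 10 → 0a.

0a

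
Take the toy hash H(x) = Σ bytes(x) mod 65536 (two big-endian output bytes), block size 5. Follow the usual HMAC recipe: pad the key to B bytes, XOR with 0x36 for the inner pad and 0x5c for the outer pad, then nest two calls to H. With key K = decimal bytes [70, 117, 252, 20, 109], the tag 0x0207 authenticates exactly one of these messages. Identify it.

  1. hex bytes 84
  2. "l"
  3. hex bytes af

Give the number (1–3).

Key decimal bytes [70, 117, 252, 20, 109] = 46 75 fc 14 6d is exactly B = 5 bytes: K' = 46 75 fc 14 6d.
K' ⊕ ipad = 70 43 ca 22 5b; K' ⊕ opad = 1a 29 a0 48 31.
m1: inner = H(70 43 ca 22 5b 84) = 02 7e; tag = H(1a 29 a0 48 31 02 7e) = 01dc
m2: inner = H(70 43 ca 22 5b 6c) = 02 66; tag = H(1a 29 a0 48 31 02 66) = 01c4
m3: inner = H(70 43 ca 22 5b af) = 02 a9; tag = H(1a 29 a0 48 31 02 a9) = 0207 ← matches

3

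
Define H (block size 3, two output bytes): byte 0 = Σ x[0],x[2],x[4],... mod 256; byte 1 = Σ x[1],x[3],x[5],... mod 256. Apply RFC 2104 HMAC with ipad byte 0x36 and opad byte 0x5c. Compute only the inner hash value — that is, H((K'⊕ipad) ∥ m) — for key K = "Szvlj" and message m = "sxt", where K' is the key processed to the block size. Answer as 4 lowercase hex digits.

b3b7

Key "Szvlj" = 53 7a 76 6c 6a is 5 bytes > B = 3, so hash it first: H(key) = 33 e6, then zero-pad to 3 bytes: K' = 33 e6 00.
K' ⊕ ipad = 05 d0 36.
Inner input = 05 d0 36 ∥ 73 78 74.
Inner hash: even-index sum = 179 mod 256 = 179; odd-index sum = 439 mod 256 = 183 → b3 b7.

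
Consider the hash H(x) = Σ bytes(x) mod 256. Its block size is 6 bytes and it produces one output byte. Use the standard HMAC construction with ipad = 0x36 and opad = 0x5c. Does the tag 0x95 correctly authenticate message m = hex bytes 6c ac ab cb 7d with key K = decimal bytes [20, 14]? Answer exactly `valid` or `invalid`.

invalid

Key decimal bytes [20, 14] = 14 0e is 2 bytes ≤ B = 6; zero-pad to 6 bytes: K' = 14 0e 00 00 00 00.
K' ⊕ ipad = 22 38 36 36 36 36; K' ⊕ opad = 48 52 5c 5c 5c 5c.
Inner hash: sum = 34+56+54+54+54+54+108+172+171+203+125 = 1085; mod 256 = 61 → 3d.
Outer hash (recomputed tag): sum = 72+82+92+92+92+92+61 = 583; mod 256 = 71 → 47.
Recomputed tag = 47; claimed = 95 → mismatch.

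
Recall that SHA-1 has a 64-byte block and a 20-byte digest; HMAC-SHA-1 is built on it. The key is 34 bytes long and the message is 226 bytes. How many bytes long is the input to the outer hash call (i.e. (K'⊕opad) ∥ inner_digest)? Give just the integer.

Key is 34 ≤ 64 bytes, zero-padded: |K'| = 64.
Outer input = (K'⊕opad) ∥ H(inner) → 64 + 20 = 84 bytes.

84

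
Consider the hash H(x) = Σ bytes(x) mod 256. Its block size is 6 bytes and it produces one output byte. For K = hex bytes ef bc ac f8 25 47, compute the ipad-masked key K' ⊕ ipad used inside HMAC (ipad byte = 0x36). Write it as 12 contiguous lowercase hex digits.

Key hex bytes ef bc ac f8 25 47 is exactly B = 6 bytes: K' = ef bc ac f8 25 47.
XOR each byte with 0x36: ef⊕36=d9, bc⊕36=8a, ac⊕36=9a, f8⊕36=ce, 25⊕36=13, 47⊕36=71.

d98a9ace1371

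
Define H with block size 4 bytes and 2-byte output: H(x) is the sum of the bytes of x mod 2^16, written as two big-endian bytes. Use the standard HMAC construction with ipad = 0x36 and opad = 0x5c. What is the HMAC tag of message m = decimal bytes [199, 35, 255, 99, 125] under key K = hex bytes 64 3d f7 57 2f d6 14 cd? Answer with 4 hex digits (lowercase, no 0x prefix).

01f1

Key hex bytes 64 3d f7 57 2f d6 14 cd is 8 bytes > B = 4, so hash it first: H(key) = 03 d5, then zero-pad to 4 bytes: K' = 03 d5 00 00.
K' ⊕ ipad = 35 e3 36 36.  K' ⊕ opad = 5f 89 5c 5c.
Inner input = (K'⊕ipad) ∥ m = 35 e3 36 36 ∥ c7 23 ff 63 7d.
Inner hash: sum = 53+227+54+54+199+35+255+99+125 = 1101 → 04 4d.
Outer input = (K'⊕opad) ∥ inner = 5f 89 5c 5c ∥ 04 4d.
Outer hash (tag): sum = 95+137+92+92+4+77 = 497 → 01 f1.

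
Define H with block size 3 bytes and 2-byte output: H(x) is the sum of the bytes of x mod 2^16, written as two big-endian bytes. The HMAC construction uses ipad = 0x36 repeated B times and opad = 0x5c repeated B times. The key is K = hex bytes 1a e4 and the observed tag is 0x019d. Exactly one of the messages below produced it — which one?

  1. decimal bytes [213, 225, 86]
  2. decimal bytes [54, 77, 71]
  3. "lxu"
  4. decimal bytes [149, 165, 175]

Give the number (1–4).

Key hex bytes 1a e4 is 2 bytes ≤ B = 3; zero-pad to 3 bytes: K' = 1a e4 00.
K' ⊕ ipad = 2c d2 36; K' ⊕ opad = 46 b8 5c.
m1: inner = H(2c d2 36 d5 e1 56) = 03 40; tag = H(46 b8 5c 03 40) = 019d ← matches
m2: inner = H(2c d2 36 36 4d 47) = 01 fe; tag = H(46 b8 5c 01 fe) = 0259
m3: inner = H(2c d2 36 6c 78 75) = 02 8d; tag = H(46 b8 5c 02 8d) = 01e9
m4: inner = H(2c d2 36 95 a5 af) = 03 1d; tag = H(46 b8 5c 03 1d) = 017a

1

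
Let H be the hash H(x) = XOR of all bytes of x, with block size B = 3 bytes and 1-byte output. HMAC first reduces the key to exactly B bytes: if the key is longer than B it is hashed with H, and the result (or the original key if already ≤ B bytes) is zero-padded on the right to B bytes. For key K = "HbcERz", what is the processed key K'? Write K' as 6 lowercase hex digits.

|K| = 6 > B = 3, so first hash the key.
H(K): XOR 48⊕62⊕63⊕45⊕52⊕7a = 24.
Zero-pad H(K) = 24 to 3 bytes: K' = 24 00 00.

240000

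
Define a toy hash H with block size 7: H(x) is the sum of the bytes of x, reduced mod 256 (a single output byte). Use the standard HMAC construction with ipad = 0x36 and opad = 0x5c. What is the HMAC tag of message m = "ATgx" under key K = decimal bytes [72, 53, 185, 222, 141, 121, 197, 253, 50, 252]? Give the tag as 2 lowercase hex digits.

Key decimal bytes [72, 53, 185, 222, 141, 121, 197, 253, 50, 252] = 48 35 b9 de 8d 79 c5 fd 32 fc is 10 bytes > B = 7, so hash it first: H(key) = 0a, then zero-pad to 7 bytes: K' = 0a 00 00 00 00 00 00.
K' ⊕ ipad = 3c 36 36 36 36 36 36.  K' ⊕ opad = 56 5c 5c 5c 5c 5c 5c.
Inner input = (K'⊕ipad) ∥ m = 3c 36 36 36 36 36 36 ∥ 41 54 67 78.
Inner hash: sum = 60+54+54+54+54+54+54+65+84+103+120 = 756; mod 256 = 244 → f4.
Outer input = (K'⊕opad) ∥ inner = 56 5c 5c 5c 5c 5c 5c ∥ f4.
Outer hash (tag): sum = 86+92+92+92+92+92+92+244 = 882; mod 256 = 114 → 72.

72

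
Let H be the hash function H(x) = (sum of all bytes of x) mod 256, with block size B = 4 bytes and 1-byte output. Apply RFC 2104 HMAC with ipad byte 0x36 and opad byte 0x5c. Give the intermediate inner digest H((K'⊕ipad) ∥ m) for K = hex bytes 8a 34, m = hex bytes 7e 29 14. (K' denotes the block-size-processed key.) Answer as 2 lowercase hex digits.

e5

Key hex bytes 8a 34 is 2 bytes ≤ B = 4; zero-pad to 4 bytes: K' = 8a 34 00 00.
K' ⊕ ipad = bc 02 36 36.
Inner input = bc 02 36 36 ∥ 7e 29 14.
Inner hash: sum = 188+2+54+54+126+41+20 = 485; mod 256 = 229 → e5.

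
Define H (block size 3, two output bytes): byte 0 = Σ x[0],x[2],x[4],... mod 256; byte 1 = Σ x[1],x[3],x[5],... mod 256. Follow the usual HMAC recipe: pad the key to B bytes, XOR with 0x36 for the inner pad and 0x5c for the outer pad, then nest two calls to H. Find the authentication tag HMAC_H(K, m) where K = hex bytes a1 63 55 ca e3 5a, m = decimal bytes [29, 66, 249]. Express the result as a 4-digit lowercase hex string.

a842

Key hex bytes a1 63 55 ca e3 5a is 6 bytes > B = 3, so hash it first: H(key) = d9 87, then zero-pad to 3 bytes: K' = d9 87 00.
K' ⊕ ipad = ef b1 36.  K' ⊕ opad = 85 db 5c.
Inner input = (K'⊕ipad) ∥ m = ef b1 36 ∥ 1d 42 f9.
Inner hash: even-index sum = 359 mod 256 = 103; odd-index sum = 455 mod 256 = 199 → 67 c7.
Outer input = (K'⊕opad) ∥ inner = 85 db 5c ∥ 67 c7.
Outer hash (tag): even-index sum = 424 mod 256 = 168; odd-index sum = 322 mod 256 = 66 → a8 42.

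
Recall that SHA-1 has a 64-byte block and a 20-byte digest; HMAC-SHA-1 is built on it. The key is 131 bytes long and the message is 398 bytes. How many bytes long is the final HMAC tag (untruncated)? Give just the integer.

The tag is one SHA-1 digest: 20 bytes.

20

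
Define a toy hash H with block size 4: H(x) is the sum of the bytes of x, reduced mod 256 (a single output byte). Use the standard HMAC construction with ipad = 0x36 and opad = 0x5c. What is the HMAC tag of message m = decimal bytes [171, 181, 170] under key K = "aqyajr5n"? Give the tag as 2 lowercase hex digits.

Key "aqyajr5n" = 61 71 79 61 6a 72 35 6e is 8 bytes > B = 4, so hash it first: H(key) = 2b, then zero-pad to 4 bytes: K' = 2b 00 00 00.
K' ⊕ ipad = 1d 36 36 36.  K' ⊕ opad = 77 5c 5c 5c.
Inner input = (K'⊕ipad) ∥ m = 1d 36 36 36 ∥ ab b5 aa.
Inner hash: sum = 29+54+54+54+171+181+170 = 713; mod 256 = 201 → c9.
Outer input = (K'⊕opad) ∥ inner = 77 5c 5c 5c ∥ c9.
Outer hash (tag): sum = 119+92+92+92+201 = 596; mod 256 = 84 → 54.

54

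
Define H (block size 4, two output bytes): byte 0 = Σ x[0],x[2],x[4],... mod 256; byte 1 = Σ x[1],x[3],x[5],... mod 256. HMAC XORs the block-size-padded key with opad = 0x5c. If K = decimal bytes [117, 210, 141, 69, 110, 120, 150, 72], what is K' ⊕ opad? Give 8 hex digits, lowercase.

Key decimal bytes [117, 210, 141, 69, 110, 120, 150, 72] = 75 d2 8d 45 6e 78 96 48 is 8 bytes > B = 4, so hash it first: H(key) = 06 d7, then zero-pad to 4 bytes: K' = 06 d7 00 00.
XOR each byte with 0x5c: 06⊕5c=5a, d7⊕5c=8b, 00⊕5c=5c, 00⊕5c=5c.

5a8b5c5c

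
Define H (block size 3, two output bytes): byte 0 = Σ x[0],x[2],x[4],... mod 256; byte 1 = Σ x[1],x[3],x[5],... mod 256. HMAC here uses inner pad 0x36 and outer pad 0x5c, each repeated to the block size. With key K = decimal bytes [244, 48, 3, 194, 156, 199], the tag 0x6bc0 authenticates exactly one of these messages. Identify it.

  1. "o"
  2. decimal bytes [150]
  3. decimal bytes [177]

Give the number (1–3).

3

Key decimal bytes [244, 48, 3, 194, 156, 199] = f4 30 03 c2 9c c7 is 6 bytes > B = 3, so hash it first: H(key) = 93 b9, then zero-pad to 3 bytes: K' = 93 b9 00.
K' ⊕ ipad = a5 8f 36; K' ⊕ opad = cf e5 5c.
m1: inner = H(a5 8f 36 6f) = db fe; tag = H(cf e5 5c db fe) = 29c0
m2: inner = H(a5 8f 36 96) = db 25; tag = H(cf e5 5c db 25) = 50c0
m3: inner = H(a5 8f 36 b1) = db 40; tag = H(cf e5 5c db 40) = 6bc0 ← matches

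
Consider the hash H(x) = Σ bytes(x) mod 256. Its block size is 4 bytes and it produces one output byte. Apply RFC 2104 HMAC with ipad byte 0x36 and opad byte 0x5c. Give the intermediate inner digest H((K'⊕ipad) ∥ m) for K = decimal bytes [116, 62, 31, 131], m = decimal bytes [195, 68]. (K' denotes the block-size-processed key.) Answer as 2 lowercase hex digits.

2f

Key decimal bytes [116, 62, 31, 131] = 74 3e 1f 83 is exactly B = 4 bytes: K' = 74 3e 1f 83.
K' ⊕ ipad = 42 08 29 b5.
Inner input = 42 08 29 b5 ∥ c3 44.
Inner hash: sum = 66+8+41+181+195+68 = 559; mod 256 = 47 → 2f.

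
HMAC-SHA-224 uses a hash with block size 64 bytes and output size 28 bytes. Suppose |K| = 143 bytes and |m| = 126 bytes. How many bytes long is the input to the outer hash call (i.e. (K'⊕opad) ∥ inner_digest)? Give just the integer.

92

Key is 143 > 64 bytes, so it is hashed to 28 bytes then zero-padded to 64: |K'| = 64.
Outer input = (K'⊕opad) ∥ H(inner) → 64 + 28 = 92 bytes.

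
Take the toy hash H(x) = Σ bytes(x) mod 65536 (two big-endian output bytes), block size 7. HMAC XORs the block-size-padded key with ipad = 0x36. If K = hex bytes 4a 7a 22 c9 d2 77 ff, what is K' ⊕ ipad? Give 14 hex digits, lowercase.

Key hex bytes 4a 7a 22 c9 d2 77 ff is exactly B = 7 bytes: K' = 4a 7a 22 c9 d2 77 ff.
XOR each byte with 0x36: 4a⊕36=7c, 7a⊕36=4c, 22⊕36=14, c9⊕36=ff, d2⊕36=e4, 77⊕36=41, ff⊕36=c9.

7c4c14ffe441c9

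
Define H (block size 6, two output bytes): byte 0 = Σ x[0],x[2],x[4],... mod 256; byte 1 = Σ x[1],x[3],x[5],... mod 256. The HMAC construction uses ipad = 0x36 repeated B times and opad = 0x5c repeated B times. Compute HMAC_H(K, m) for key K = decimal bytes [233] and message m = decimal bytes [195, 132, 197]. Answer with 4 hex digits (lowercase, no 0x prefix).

403a

Key decimal bytes [233] = e9 is 1 byte ≤ B = 6; zero-pad to 6 bytes: K' = e9 00 00 00 00 00.
K' ⊕ ipad = df 36 36 36 36 36.  K' ⊕ opad = b5 5c 5c 5c 5c 5c.
Inner input = (K'⊕ipad) ∥ m = df 36 36 36 36 36 ∥ c3 84 c5.
Inner hash: even-index sum = 723 mod 256 = 211; odd-index sum = 294 mod 256 = 38 → d3 26.
Outer input = (K'⊕opad) ∥ inner = b5 5c 5c 5c 5c 5c ∥ d3 26.
Outer hash (tag): even-index sum = 576 mod 256 = 64; odd-index sum = 314 mod 256 = 58 → 40 3a.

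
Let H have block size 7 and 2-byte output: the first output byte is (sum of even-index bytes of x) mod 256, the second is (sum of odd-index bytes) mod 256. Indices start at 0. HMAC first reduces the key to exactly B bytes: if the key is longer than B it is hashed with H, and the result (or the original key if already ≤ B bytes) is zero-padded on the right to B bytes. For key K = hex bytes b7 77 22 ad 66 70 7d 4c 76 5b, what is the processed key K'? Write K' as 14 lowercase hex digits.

323b0000000000

|K| = 10 > B = 7, so first hash the key.
H(K): even-index sum = 562 mod 256 = 50; odd-index sum = 571 mod 256 = 59 → 32 3b.
Zero-pad H(K) = 32 3b to 7 bytes: K' = 32 3b 00 00 00 00 00.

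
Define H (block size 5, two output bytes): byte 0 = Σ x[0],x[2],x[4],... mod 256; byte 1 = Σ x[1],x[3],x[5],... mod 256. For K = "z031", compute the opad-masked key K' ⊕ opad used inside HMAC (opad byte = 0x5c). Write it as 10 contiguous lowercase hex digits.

Key "z031" = 7a 30 33 31 is 4 bytes ≤ B = 5; zero-pad to 5 bytes: K' = 7a 30 33 31 00.
XOR each byte with 0x5c: 7a⊕5c=26, 30⊕5c=6c, 33⊕5c=6f, 31⊕5c=6d, 00⊕5c=5c.

266c6f6d5c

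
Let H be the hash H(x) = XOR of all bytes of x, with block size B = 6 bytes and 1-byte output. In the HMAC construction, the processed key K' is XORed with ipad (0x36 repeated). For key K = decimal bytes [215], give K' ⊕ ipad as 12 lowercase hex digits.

Key decimal bytes [215] = d7 is 1 byte ≤ B = 6; zero-pad to 6 bytes: K' = d7 00 00 00 00 00.
XOR each byte with 0x36: d7⊕36=e1, 00⊕36=36, 00⊕36=36, 00⊕36=36, 00⊕36=36, 00⊕36=36.

e13636363636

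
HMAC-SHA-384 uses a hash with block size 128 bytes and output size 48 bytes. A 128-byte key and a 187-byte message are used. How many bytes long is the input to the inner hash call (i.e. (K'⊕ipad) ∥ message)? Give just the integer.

315

Key is 128 ≤ 128 bytes, zero-padded: |K'| = 128.
Inner input = (K'⊕ipad) ∥ m → 128 + 187 = 315 bytes.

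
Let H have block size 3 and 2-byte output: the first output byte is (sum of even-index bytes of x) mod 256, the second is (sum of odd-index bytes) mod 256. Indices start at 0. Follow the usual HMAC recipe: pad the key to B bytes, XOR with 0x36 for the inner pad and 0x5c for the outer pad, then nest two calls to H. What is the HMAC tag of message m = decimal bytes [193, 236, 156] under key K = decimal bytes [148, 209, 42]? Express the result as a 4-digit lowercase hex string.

Key decimal bytes [148, 209, 42] = 94 d1 2a is exactly B = 3 bytes: K' = 94 d1 2a.
K' ⊕ ipad = a2 e7 1c.  K' ⊕ opad = c8 8d 76.
Inner input = (K'⊕ipad) ∥ m = a2 e7 1c ∥ c1 ec 9c.
Inner hash: even-index sum = 426 mod 256 = 170; odd-index sum = 580 mod 256 = 68 → aa 44.
Outer input = (K'⊕opad) ∥ inner = c8 8d 76 ∥ aa 44.
Outer hash (tag): even-index sum = 386 mod 256 = 130; odd-index sum = 311 mod 256 = 55 → 82 37.

8237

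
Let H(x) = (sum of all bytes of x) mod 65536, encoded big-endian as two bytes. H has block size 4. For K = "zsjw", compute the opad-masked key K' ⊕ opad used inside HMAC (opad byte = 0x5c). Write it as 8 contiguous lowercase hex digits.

262f362b

Key "zsjw" = 7a 73 6a 77 is exactly B = 4 bytes: K' = 7a 73 6a 77.
XOR each byte with 0x5c: 7a⊕5c=26, 73⊕5c=2f, 6a⊕5c=36, 77⊕5c=2b.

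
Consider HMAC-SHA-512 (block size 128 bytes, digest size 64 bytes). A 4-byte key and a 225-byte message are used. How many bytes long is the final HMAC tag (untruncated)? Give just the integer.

64

The tag is one SHA-512 digest: 64 bytes.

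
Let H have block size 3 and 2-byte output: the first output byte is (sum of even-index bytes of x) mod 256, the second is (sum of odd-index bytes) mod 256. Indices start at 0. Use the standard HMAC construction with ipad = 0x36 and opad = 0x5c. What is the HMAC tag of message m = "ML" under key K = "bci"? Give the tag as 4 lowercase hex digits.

Key "bci" = 62 63 69 is exactly B = 3 bytes: K' = 62 63 69.
K' ⊕ ipad = 54 55 5f.  K' ⊕ opad = 3e 3f 35.
Inner input = (K'⊕ipad) ∥ m = 54 55 5f ∥ 4d 4c.
Inner hash: even-index sum = 255 mod 256 = 255; odd-index sum = 162 mod 256 = 162 → ff a2.
Outer input = (K'⊕opad) ∥ inner = 3e 3f 35 ∥ ff a2.
Outer hash (tag): even-index sum = 277 mod 256 = 21; odd-index sum = 318 mod 256 = 62 → 15 3e.

153e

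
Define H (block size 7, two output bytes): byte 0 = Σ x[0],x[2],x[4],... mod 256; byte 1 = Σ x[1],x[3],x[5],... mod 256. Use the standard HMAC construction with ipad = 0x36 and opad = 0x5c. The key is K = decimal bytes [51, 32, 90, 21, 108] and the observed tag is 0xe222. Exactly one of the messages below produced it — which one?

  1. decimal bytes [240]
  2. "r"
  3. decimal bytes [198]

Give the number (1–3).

Key decimal bytes [51, 32, 90, 21, 108] = 33 20 5a 15 6c is 5 bytes ≤ B = 7; zero-pad to 7 bytes: K' = 33 20 5a 15 6c 00 00.
K' ⊕ ipad = 05 16 6c 23 5a 36 36; K' ⊕ opad = 6f 7c 06 49 30 5c 5c.
m1: inner = H(05 16 6c 23 5a 36 36 f0) = 01 5f; tag = H(6f 7c 06 49 30 5c 5c 01 5f) = 6022
m2: inner = H(05 16 6c 23 5a 36 36 72) = 01 e1; tag = H(6f 7c 06 49 30 5c 5c 01 e1) = e222 ← matches
m3: inner = H(05 16 6c 23 5a 36 36 c6) = 01 35; tag = H(6f 7c 06 49 30 5c 5c 01 35) = 3622

2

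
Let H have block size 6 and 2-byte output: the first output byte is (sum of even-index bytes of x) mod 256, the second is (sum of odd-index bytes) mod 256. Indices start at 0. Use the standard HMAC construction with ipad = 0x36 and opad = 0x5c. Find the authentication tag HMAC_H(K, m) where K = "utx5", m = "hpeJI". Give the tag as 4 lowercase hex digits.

8622

Key "utx5" = 75 74 78 35 is 4 bytes ≤ B = 6; zero-pad to 6 bytes: K' = 75 74 78 35 00 00.
K' ⊕ ipad = 43 42 4e 03 36 36.  K' ⊕ opad = 29 28 24 69 5c 5c.
Inner input = (K'⊕ipad) ∥ m = 43 42 4e 03 36 36 ∥ 68 70 65 4a 49.
Inner hash: even-index sum = 477 mod 256 = 221; odd-index sum = 309 mod 256 = 53 → dd 35.
Outer input = (K'⊕opad) ∥ inner = 29 28 24 69 5c 5c ∥ dd 35.
Outer hash (tag): even-index sum = 390 mod 256 = 134; odd-index sum = 290 mod 256 = 34 → 86 22.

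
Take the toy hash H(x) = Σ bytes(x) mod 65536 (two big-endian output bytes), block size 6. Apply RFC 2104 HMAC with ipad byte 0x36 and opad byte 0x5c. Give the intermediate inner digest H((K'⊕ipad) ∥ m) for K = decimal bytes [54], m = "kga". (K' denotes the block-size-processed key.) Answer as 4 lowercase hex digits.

Key decimal bytes [54] = 36 is 1 byte ≤ B = 6; zero-pad to 6 bytes: K' = 36 00 00 00 00 00.
K' ⊕ ipad = 00 36 36 36 36 36.
Inner input = 00 36 36 36 36 36 ∥ 6b 67 61.
Inner hash: sum = 0+54+54+54+54+54+107+103+97 = 577 → 02 41.

0241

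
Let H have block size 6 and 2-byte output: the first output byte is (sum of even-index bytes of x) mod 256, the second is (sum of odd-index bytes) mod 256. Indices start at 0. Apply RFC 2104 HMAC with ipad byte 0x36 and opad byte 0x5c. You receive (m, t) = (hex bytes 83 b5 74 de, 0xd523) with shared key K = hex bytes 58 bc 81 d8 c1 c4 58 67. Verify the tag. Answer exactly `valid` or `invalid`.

invalid

Key hex bytes 58 bc 81 d8 c1 c4 58 67 is 8 bytes > B = 6, so hash it first: H(key) = f2 bf, then zero-pad to 6 bytes: K' = f2 bf 00 00 00 00.
K' ⊕ ipad = c4 89 36 36 36 36; K' ⊕ opad = ae e3 5c 5c 5c 5c.
Inner hash: even-index sum = 551 mod 256 = 39; odd-index sum = 648 mod 256 = 136 → 27 88.
Outer hash (recomputed tag): even-index sum = 397 mod 256 = 141; odd-index sum = 547 mod 256 = 35 → 8d 23.
Recomputed tag = 8d23; claimed = d523 → mismatch.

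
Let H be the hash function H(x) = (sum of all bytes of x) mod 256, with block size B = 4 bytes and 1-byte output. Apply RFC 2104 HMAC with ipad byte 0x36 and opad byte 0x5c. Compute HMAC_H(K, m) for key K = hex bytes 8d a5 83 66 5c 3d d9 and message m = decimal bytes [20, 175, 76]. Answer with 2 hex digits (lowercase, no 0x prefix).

51

Key hex bytes 8d a5 83 66 5c 3d d9 is 7 bytes > B = 4, so hash it first: H(key) = 8d, then zero-pad to 4 bytes: K' = 8d 00 00 00.
K' ⊕ ipad = bb 36 36 36.  K' ⊕ opad = d1 5c 5c 5c.
Inner input = (K'⊕ipad) ∥ m = bb 36 36 36 ∥ 14 af 4c.
Inner hash: sum = 187+54+54+54+20+175+76 = 620; mod 256 = 108 → 6c.
Outer input = (K'⊕opad) ∥ inner = d1 5c 5c 5c ∥ 6c.
Outer hash (tag): sum = 209+92+92+92+108 = 593; mod 256 = 81 → 51.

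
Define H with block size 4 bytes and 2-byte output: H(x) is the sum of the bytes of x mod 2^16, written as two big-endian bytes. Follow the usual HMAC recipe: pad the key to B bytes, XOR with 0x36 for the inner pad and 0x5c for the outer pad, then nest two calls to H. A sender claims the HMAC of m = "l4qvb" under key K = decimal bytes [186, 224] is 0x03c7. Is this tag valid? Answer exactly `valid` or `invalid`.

Key decimal bytes [186, 224] = ba e0 is 2 bytes ≤ B = 4; zero-pad to 4 bytes: K' = ba e0 00 00.
K' ⊕ ipad = 8c d6 36 36; K' ⊕ opad = e6 bc 5c 5c.
Inner hash: sum = 140+214+54+54+108+52+113+118+98 = 951 → 03 b7.
Outer hash (recomputed tag): sum = 230+188+92+92+3+183 = 788 → 03 14.
Recomputed tag = 0314; claimed = 03c7 → mismatch.

invalid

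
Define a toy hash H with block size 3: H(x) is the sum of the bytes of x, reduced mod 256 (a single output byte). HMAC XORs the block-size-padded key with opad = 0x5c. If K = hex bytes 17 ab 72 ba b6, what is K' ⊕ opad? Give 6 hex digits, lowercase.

Key hex bytes 17 ab 72 ba b6 is 5 bytes > B = 3, so hash it first: H(key) = a4, then zero-pad to 3 bytes: K' = a4 00 00.
XOR each byte with 0x5c: a4⊕5c=f8, 00⊕5c=5c, 00⊕5c=5c.

f85c5c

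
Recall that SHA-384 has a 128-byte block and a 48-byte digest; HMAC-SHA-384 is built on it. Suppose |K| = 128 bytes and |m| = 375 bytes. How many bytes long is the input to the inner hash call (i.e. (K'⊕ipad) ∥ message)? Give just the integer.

503

Key is 128 ≤ 128 bytes, zero-padded: |K'| = 128.
Inner input = (K'⊕ipad) ∥ m → 128 + 375 = 503 bytes.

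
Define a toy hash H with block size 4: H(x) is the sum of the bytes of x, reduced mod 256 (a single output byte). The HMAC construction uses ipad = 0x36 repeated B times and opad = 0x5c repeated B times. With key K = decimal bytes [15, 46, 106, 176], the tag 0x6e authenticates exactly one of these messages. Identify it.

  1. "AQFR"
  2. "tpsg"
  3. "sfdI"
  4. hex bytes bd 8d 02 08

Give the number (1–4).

Key decimal bytes [15, 46, 106, 176] = 0f 2e 6a b0 is exactly B = 4 bytes: K' = 0f 2e 6a b0.
K' ⊕ ipad = 39 18 5c 86; K' ⊕ opad = 53 72 36 ec.
m1: inner = H(39 18 5c 86 41 51 46 52) = 5d; tag = H(53 72 36 ec 5d) = 44
m2: inner = H(39 18 5c 86 74 70 73 67) = f1; tag = H(53 72 36 ec f1) = d8
m3: inner = H(39 18 5c 86 73 66 64 49) = b9; tag = H(53 72 36 ec b9) = a0
m4: inner = H(39 18 5c 86 bd 8d 02 08) = 87; tag = H(53 72 36 ec 87) = 6e ← matches

4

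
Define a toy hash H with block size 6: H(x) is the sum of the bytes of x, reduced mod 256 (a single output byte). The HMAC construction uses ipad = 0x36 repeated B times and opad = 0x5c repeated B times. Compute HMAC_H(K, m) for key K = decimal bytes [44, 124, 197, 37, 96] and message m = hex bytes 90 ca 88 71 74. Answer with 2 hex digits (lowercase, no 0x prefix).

Key decimal bytes [44, 124, 197, 37, 96] = 2c 7c c5 25 60 is 5 bytes ≤ B = 6; zero-pad to 6 bytes: K' = 2c 7c c5 25 60 00.
K' ⊕ ipad = 1a 4a f3 13 56 36.  K' ⊕ opad = 70 20 99 79 3c 5c.
Inner input = (K'⊕ipad) ∥ m = 1a 4a f3 13 56 36 ∥ 90 ca 88 71 74.
Inner hash: sum = 26+74+243+19+86+54+144+202+136+113+116 = 1213; mod 256 = 189 → bd.
Outer input = (K'⊕opad) ∥ inner = 70 20 99 79 3c 5c ∥ bd.
Outer hash (tag): sum = 112+32+153+121+60+92+189 = 759; mod 256 = 247 → f7.

f7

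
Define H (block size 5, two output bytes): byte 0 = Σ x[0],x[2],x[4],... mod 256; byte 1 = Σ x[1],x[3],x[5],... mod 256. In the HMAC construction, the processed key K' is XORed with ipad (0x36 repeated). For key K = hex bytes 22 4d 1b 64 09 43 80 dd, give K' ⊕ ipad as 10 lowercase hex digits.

Key hex bytes 22 4d 1b 64 09 43 80 dd is 8 bytes > B = 5, so hash it first: H(key) = c6 d1, then zero-pad to 5 bytes: K' = c6 d1 00 00 00.
XOR each byte with 0x36: c6⊕36=f0, d1⊕36=e7, 00⊕36=36, 00⊕36=36, 00⊕36=36.

f0e7363636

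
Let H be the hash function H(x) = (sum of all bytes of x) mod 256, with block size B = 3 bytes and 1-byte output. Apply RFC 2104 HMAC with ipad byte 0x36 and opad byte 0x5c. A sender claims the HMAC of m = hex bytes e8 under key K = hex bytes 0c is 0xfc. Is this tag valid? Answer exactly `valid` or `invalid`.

invalid

Key hex bytes 0c is 1 byte ≤ B = 3; zero-pad to 3 bytes: K' = 0c 00 00.
K' ⊕ ipad = 3a 36 36; K' ⊕ opad = 50 5c 5c.
Inner hash: sum = 58+54+54+232 = 398; mod 256 = 142 → 8e.
Outer hash (recomputed tag): sum = 80+92+92+142 = 406; mod 256 = 150 → 96.
Recomputed tag = 96; claimed = fc → mismatch.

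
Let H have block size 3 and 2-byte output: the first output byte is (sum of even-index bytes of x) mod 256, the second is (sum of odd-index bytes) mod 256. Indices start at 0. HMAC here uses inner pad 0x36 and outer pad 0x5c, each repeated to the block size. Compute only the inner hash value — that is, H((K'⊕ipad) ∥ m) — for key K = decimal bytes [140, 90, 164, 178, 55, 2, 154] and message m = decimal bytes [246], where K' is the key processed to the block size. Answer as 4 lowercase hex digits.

Key decimal bytes [140, 90, 164, 178, 55, 2, 154] = 8c 5a a4 b2 37 02 9a is 7 bytes > B = 3, so hash it first: H(key) = 01 0e, then zero-pad to 3 bytes: K' = 01 0e 00.
K' ⊕ ipad = 37 38 36.
Inner input = 37 38 36 ∥ f6.
Inner hash: even-index sum = 109 mod 256 = 109; odd-index sum = 302 mod 256 = 46 → 6d 2e.

6d2e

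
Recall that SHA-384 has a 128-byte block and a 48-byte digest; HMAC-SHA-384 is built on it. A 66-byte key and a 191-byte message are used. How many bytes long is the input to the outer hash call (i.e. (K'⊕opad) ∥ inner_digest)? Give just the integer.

176

Key is 66 ≤ 128 bytes, zero-padded: |K'| = 128.
Outer input = (K'⊕opad) ∥ H(inner) → 128 + 48 = 176 bytes.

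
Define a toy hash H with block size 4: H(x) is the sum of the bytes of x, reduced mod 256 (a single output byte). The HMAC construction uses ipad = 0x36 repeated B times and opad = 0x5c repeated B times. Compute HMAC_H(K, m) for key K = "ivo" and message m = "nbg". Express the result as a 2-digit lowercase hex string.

53

Key "ivo" = 69 76 6f is 3 bytes ≤ B = 4; zero-pad to 4 bytes: K' = 69 76 6f 00.
K' ⊕ ipad = 5f 40 59 36.  K' ⊕ opad = 35 2a 33 5c.
Inner input = (K'⊕ipad) ∥ m = 5f 40 59 36 ∥ 6e 62 67.
Inner hash: sum = 95+64+89+54+110+98+103 = 613; mod 256 = 101 → 65.
Outer input = (K'⊕opad) ∥ inner = 35 2a 33 5c ∥ 65.
Outer hash (tag): sum = 53+42+51+92+101 = 339; mod 256 = 83 → 53.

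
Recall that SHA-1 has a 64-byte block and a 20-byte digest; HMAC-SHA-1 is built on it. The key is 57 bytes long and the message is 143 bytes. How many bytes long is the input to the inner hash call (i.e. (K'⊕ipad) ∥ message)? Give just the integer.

Key is 57 ≤ 64 bytes, zero-padded: |K'| = 64.
Inner input = (K'⊕ipad) ∥ m → 64 + 143 = 207 bytes.

207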